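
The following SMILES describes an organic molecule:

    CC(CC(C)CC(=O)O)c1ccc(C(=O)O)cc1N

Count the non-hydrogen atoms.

Every atom symbol written in the SMILES (organic subset) is one heavy atom; implicit H are not written.
Heavy atoms by element → C:14, N:1, O:4.
Total: 19.

19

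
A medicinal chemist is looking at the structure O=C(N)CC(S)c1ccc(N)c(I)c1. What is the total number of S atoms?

Scan the SMILES for S atoms (remember two-letter symbols like Cl and Br are single atoms).
Sulfur count: 1.

1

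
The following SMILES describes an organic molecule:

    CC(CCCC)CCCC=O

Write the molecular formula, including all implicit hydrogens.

C10H20O

Walk through each heavy atom and fill implicit hydrogens from standard valence (C 4, N 3, O 2, S 2, halogen 1):
  atom 1: C, bond orders sum to 1 (valence 4) → 3 H
  atom 2: C, bond orders sum to 3 (valence 4) → 1 H
  atom 3: C, bond orders sum to 2 (valence 4) → 2 H
  atom 4: C, bond orders sum to 2 (valence 4) → 2 H
  atom 5: C, bond orders sum to 2 (valence 4) → 2 H
  atom 6: C, bond orders sum to 1 (valence 4) → 3 H
  atom 7: C, bond orders sum to 2 (valence 4) → 2 H
  atom 8: C, bond orders sum to 2 (valence 4) → 2 H
  atom 9: C, bond orders sum to 2 (valence 4) → 2 H
  atom 10: C, bond orders sum to 3 (valence 4) → 1 H
  atom 11: O, bond orders sum to 2 (valence 2) → 0 H
Totals → C:10, H:20, O:1.
In Hill order: C10H20O.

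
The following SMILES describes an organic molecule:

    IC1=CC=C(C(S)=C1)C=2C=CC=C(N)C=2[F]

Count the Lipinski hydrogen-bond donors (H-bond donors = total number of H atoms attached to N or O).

Donors: find every N or O and count the H atoms it carries.
  atom 14 (N): bond orders sum to 1 → 2 H
Lipinski HBD = 2.

2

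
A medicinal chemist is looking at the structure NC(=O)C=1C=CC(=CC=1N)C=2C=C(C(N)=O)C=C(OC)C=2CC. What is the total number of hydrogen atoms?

19

Walk through each heavy atom and fill implicit hydrogens from standard valence (C 4, N 3, O 2, S 2, halogen 1):
  atom 1: N, bond orders sum to 1 (valence 3) → 2 H
  atom 2: C, bond orders sum to 4 (valence 4) → 0 H
  atom 3: O, bond orders sum to 2 (valence 2) → 0 H
  atom 4: C, bond orders sum to 4 (valence 4) → 0 H
  atom 5: C, bond orders sum to 3 (valence 4) → 1 H
  atom 6: C, bond orders sum to 3 (valence 4) → 1 H
  atom 7: C, bond orders sum to 4 (valence 4) → 0 H
  atom 8: C, bond orders sum to 3 (valence 4) → 1 H
  atom 9: C, bond orders sum to 4 (valence 4) → 0 H
  atom 10: N, bond orders sum to 1 (valence 3) → 2 H
  atom 11: C, bond orders sum to 4 (valence 4) → 0 H
  atom 12: C, bond orders sum to 3 (valence 4) → 1 H
  atom 13: C, bond orders sum to 4 (valence 4) → 0 H
  atom 14: C, bond orders sum to 4 (valence 4) → 0 H
  atom 15: N, bond orders sum to 1 (valence 3) → 2 H
  atom 16: O, bond orders sum to 2 (valence 2) → 0 H
  atom 17: C, bond orders sum to 3 (valence 4) → 1 H
  atom 18: C, bond orders sum to 4 (valence 4) → 0 H
  atom 19: O, bond orders sum to 2 (valence 2) → 0 H
  atom 20: C, bond orders sum to 1 (valence 4) → 3 H
  atom 21: C, bond orders sum to 4 (valence 4) → 0 H
  atom 22: C, bond orders sum to 2 (valence 4) → 2 H
  atom 23: C, bond orders sum to 1 (valence 4) → 3 H
Total hydrogens: 19.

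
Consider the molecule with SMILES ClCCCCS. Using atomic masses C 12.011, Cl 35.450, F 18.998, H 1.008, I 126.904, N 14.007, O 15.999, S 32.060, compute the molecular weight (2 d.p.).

First, the molecular formula is C4H9ClS (counting implicit H from valence).
  C: 4 × 12.011 = 48.044
  Cl: 1 × 35.450 = 35.450
  H: 9 × 1.008 = 9.072
  S: 1 × 32.060 = 32.060
Sum: 4×12.011 + 1×35.450 + 9×1.008 + 1×32.060 = 124.626 → 124.63 g/mol.

124.63 g/mol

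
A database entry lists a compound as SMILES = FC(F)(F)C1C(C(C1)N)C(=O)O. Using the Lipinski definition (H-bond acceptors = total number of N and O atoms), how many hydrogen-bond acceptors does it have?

3

N atoms: 1; O atoms: 2.
Lipinski HBA = 1 + 2 = 3.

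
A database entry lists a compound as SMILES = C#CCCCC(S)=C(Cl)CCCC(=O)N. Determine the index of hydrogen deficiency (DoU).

4

Degree of unsaturation = (number of rings) + (number of π bonds).
Ring closures in the SMILES: 0.
π bonds: 2 double bonds (each 1 DoU), 1 triple bond (each 2 DoU) → 4 DoU from unsaturation.
Total DoU = 0 + 4 = 4.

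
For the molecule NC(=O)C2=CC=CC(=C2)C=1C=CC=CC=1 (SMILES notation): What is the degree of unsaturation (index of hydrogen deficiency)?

9

Molecular formula: C13H11NO.
DoU = (2C + 2 + N − H − X) / 2, where X is the halogen count and O/S are ignored.
    = (2·13 + 2 + 1 − 11 − 0) / 2 = 18 / 2 = 9.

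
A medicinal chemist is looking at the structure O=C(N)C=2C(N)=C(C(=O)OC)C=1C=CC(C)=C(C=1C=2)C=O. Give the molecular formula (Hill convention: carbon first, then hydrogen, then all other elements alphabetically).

Walk through each heavy atom and fill implicit hydrogens from standard valence (C 4, N 3, O 2, S 2, halogen 1):
  atom 1: O, bond orders sum to 2 (valence 2) → 0 H
  atom 2: C, bond orders sum to 4 (valence 4) → 0 H
  atom 3: N, bond orders sum to 1 (valence 3) → 2 H
  atom 4: C, bond orders sum to 4 (valence 4) → 0 H
  atom 5: C, bond orders sum to 4 (valence 4) → 0 H
  atom 6: N, bond orders sum to 1 (valence 3) → 2 H
  atom 7: C, bond orders sum to 4 (valence 4) → 0 H
  atom 8: C, bond orders sum to 4 (valence 4) → 0 H
  atom 9: O, bond orders sum to 2 (valence 2) → 0 H
  atom 10: O, bond orders sum to 2 (valence 2) → 0 H
  atom 11: C, bond orders sum to 1 (valence 4) → 3 H
  atom 12: C, bond orders sum to 4 (valence 4) → 0 H
  atom 13: C, bond orders sum to 3 (valence 4) → 1 H
  atom 14: C, bond orders sum to 3 (valence 4) → 1 H
  atom 15: C, bond orders sum to 4 (valence 4) → 0 H
  atom 16: C, bond orders sum to 1 (valence 4) → 3 H
  atom 17: C, bond orders sum to 4 (valence 4) → 0 H
  atom 18: C, bond orders sum to 4 (valence 4) → 0 H
  atom 19: C, bond orders sum to 3 (valence 4) → 1 H
  atom 20: C, bond orders sum to 3 (valence 4) → 1 H
  atom 21: O, bond orders sum to 2 (valence 2) → 0 H
Totals → C:15, H:14, N:2, O:4.

C15H14N2O4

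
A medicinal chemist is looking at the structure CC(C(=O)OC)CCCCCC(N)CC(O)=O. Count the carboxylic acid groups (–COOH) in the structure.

1

The carboxylic acid motif appears at heavy-atom position 15 in the SMILES.
Other groups present: 1 ester, 1 primary amine.
Carboxylic acid count: 1.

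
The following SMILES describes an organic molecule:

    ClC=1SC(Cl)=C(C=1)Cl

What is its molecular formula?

Walk through each heavy atom and fill implicit hydrogens from standard valence (C 4, N 3, O 2, S 2, halogen 1):
  atom 1: Cl (halogen, monovalent) → 0 H
  atom 2: C, bond orders sum to 4 (valence 4) → 0 H
  atom 3: S, bond orders sum to 2 (valence 2) → 0 H
  atom 4: C, bond orders sum to 4 (valence 4) → 0 H
  atom 5: Cl (halogen, monovalent) → 0 H
  atom 6: C, bond orders sum to 4 (valence 4) → 0 H
  atom 7: C, bond orders sum to 3 (valence 4) → 1 H
  atom 8: Cl (halogen, monovalent) → 0 H
Totals → C:4, H:1, Cl:3, S:1.

C4HCl3S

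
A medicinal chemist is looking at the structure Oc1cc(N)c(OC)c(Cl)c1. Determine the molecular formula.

C7H8ClNO2

Walk through each heavy atom and fill implicit hydrogens from standard valence (C 4, N 3, O 2, S 2, halogen 1); for lowercase aromatic atoms, an aromatic c carries 1 H when it has two neighbours and 0 H with three, and aromatic n carries 0 H:
  atom 1: O, bond orders sum to 1 (valence 2) → 1 H
  atom 2: aromatic c, 3 neighbours → 0 H
  atom 3: aromatic c, 2 neighbours → 1 H
  atom 4: aromatic c, 3 neighbours → 0 H
  atom 5: N, bond orders sum to 1 (valence 3) → 2 H
  atom 6: aromatic c, 3 neighbours → 0 H
  atom 7: O, bond orders sum to 2 (valence 2) → 0 H
  atom 8: C, bond orders sum to 1 (valence 4) → 3 H
  atom 9: aromatic c, 3 neighbours → 0 H
  atom 10: Cl (halogen, monovalent) → 0 H
  atom 11: aromatic c, 2 neighbours → 1 H
Totals → C:7, H:8, Cl:1, N:1, O:2.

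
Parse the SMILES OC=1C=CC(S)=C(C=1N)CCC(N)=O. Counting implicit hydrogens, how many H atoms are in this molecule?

Walk through each heavy atom and fill implicit hydrogens from standard valence (C 4, N 3, O 2, S 2, halogen 1):
  atom 1: O, bond orders sum to 1 (valence 2) → 1 H
  atom 2: C, bond orders sum to 4 (valence 4) → 0 H
  atom 3: C, bond orders sum to 3 (valence 4) → 1 H
  atom 4: C, bond orders sum to 3 (valence 4) → 1 H
  atom 5: C, bond orders sum to 4 (valence 4) → 0 H
  atom 6: S, bond orders sum to 1 (valence 2) → 1 H
  atom 7: C, bond orders sum to 4 (valence 4) → 0 H
  atom 8: C, bond orders sum to 4 (valence 4) → 0 H
  atom 9: N, bond orders sum to 1 (valence 3) → 2 H
  atom 10: C, bond orders sum to 2 (valence 4) → 2 H
  atom 11: C, bond orders sum to 2 (valence 4) → 2 H
  atom 12: C, bond orders sum to 4 (valence 4) → 0 H
  atom 13: N, bond orders sum to 1 (valence 3) → 2 H
  atom 14: O, bond orders sum to 2 (valence 2) → 0 H
Total hydrogens: 12.

12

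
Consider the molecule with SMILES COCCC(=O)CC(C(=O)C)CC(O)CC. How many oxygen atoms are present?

4

Scan the SMILES for O atoms (remember two-letter symbols like Cl and Br are single atoms).
Oxygen count: 4.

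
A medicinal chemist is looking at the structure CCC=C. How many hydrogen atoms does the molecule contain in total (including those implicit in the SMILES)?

8

Walk through each heavy atom and fill implicit hydrogens from standard valence (C 4, N 3, O 2, S 2, halogen 1):
  atom 1: C, bond orders sum to 1 (valence 4) → 3 H
  atom 2: C, bond orders sum to 2 (valence 4) → 2 H
  atom 3: C, bond orders sum to 3 (valence 4) → 1 H
  atom 4: C, bond orders sum to 2 (valence 4) → 2 H
Total hydrogens: 8.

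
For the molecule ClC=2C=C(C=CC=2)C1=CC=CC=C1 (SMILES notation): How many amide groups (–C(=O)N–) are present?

0

Scan the SMILES for the amide motif — none present.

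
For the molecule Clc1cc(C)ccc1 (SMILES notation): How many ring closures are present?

1

In SMILES, each pair of matching ring-closure digits denotes one ring-closing bond; the number of such bonds equals the number of independent rings.
Ring-closure bonds here: 1.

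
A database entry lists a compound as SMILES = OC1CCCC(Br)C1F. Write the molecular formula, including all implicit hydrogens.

Walk through each heavy atom and fill implicit hydrogens from standard valence (C 4, N 3, O 2, S 2, halogen 1):
  atom 1: O, bond orders sum to 1 (valence 2) → 1 H
  atom 2: C, bond orders sum to 3 (valence 4) → 1 H
  atom 3: C, bond orders sum to 2 (valence 4) → 2 H
  atom 4: C, bond orders sum to 2 (valence 4) → 2 H
  atom 5: C, bond orders sum to 2 (valence 4) → 2 H
  atom 6: C, bond orders sum to 3 (valence 4) → 1 H
  atom 7: Br (halogen, monovalent) → 0 H
  atom 8: C, bond orders sum to 3 (valence 4) → 1 H
  atom 9: F (halogen, monovalent) → 0 H
Totals → C:6, H:10, Br:1, F:1, O:1.

C6H10BrFO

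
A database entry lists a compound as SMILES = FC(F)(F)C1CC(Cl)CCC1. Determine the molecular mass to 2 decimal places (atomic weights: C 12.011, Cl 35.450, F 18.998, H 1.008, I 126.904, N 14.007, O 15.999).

186.60 g/mol

First, the molecular formula is C7H10ClF3 (counting implicit H from valence).
  C: 7 × 12.011 = 84.077
  Cl: 1 × 35.450 = 35.450
  F: 3 × 18.998 = 56.994
  H: 10 × 1.008 = 10.080
Sum: 7×12.011 + 1×35.450 + 3×18.998 + 10×1.008 = 186.601 → 186.60 g/mol.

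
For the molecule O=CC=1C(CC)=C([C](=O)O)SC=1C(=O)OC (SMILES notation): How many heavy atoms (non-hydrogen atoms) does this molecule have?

16

Every atom symbol written in the SMILES (organic subset) is one heavy atom; implicit H are not written.
Heavy atoms by element → C:10, O:5, S:1.
Total: 16.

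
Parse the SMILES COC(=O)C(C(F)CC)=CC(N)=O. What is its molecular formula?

C8H12FNO3

Walk through each heavy atom and fill implicit hydrogens from standard valence (C 4, N 3, O 2, S 2, halogen 1):
  atom 1: C, bond orders sum to 1 (valence 4) → 3 H
  atom 2: O, bond orders sum to 2 (valence 2) → 0 H
  atom 3: C, bond orders sum to 4 (valence 4) → 0 H
  atom 4: O, bond orders sum to 2 (valence 2) → 0 H
  atom 5: C, bond orders sum to 4 (valence 4) → 0 H
  atom 6: C, bond orders sum to 3 (valence 4) → 1 H
  atom 7: F (halogen, monovalent) → 0 H
  atom 8: C, bond orders sum to 2 (valence 4) → 2 H
  atom 9: C, bond orders sum to 1 (valence 4) → 3 H
  atom 10: C, bond orders sum to 3 (valence 4) → 1 H
  atom 11: C, bond orders sum to 4 (valence 4) → 0 H
  atom 12: N, bond orders sum to 1 (valence 3) → 2 H
  atom 13: O, bond orders sum to 2 (valence 2) → 0 H
Totals → C:8, H:12, F:1, N:1, O:3.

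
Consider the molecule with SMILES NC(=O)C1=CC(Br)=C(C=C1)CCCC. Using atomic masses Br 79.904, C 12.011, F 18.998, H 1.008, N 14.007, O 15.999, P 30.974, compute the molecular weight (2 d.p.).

First, the molecular formula is C11H14BrNO (counting implicit H from valence).
  Br: 1 × 79.904 = 79.904
  C: 11 × 12.011 = 132.121
  H: 14 × 1.008 = 14.112
  N: 1 × 14.007 = 14.007
  O: 1 × 15.999 = 15.999
Sum: 1×79.904 + 11×12.011 + 14×1.008 + 1×14.007 + 1×15.999 = 256.143 → 256.14 g/mol.

256.14 g/mol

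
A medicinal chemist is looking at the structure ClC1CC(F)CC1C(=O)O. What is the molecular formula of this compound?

Walk through each heavy atom and fill implicit hydrogens from standard valence (C 4, N 3, O 2, S 2, halogen 1):
  atom 1: Cl (halogen, monovalent) → 0 H
  atom 2: C, bond orders sum to 3 (valence 4) → 1 H
  atom 3: C, bond orders sum to 2 (valence 4) → 2 H
  atom 4: C, bond orders sum to 3 (valence 4) → 1 H
  atom 5: F (halogen, monovalent) → 0 H
  atom 6: C, bond orders sum to 2 (valence 4) → 2 H
  atom 7: C, bond orders sum to 3 (valence 4) → 1 H
  atom 8: C, bond orders sum to 4 (valence 4) → 0 H
  atom 9: O, bond orders sum to 2 (valence 2) → 0 H
  atom 10: O, bond orders sum to 1 (valence 2) → 1 H
Totals → C:6, H:8, Cl:1, F:1, O:2.

C6H8ClFO2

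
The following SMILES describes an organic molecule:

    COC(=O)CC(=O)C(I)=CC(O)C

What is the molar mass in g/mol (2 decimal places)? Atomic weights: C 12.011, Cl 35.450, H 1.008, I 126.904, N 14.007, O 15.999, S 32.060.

First, the molecular formula is C8H11IO4 (counting implicit H from valence).
  C: 8 × 12.011 = 96.088
  H: 11 × 1.008 = 11.088
  I: 1 × 126.904 = 126.904
  O: 4 × 15.999 = 63.996
Sum: 8×12.011 + 11×1.008 + 1×126.904 + 4×15.999 = 298.076 → 298.08 g/mol.

298.08 g/mol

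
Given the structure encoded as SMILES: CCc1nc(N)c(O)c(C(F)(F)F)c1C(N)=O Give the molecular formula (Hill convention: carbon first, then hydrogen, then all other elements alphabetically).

C9H10F3N3O2

Walk through each heavy atom and fill implicit hydrogens from standard valence (C 4, N 3, O 2, S 2, halogen 1); for lowercase aromatic atoms, an aromatic c carries 1 H when it has two neighbours and 0 H with three, and aromatic n carries 0 H:
  atom 1: C, bond orders sum to 1 (valence 4) → 3 H
  atom 2: C, bond orders sum to 2 (valence 4) → 2 H
  atom 3: aromatic c, 3 neighbours → 0 H
  atom 4: aromatic n, 2 neighbours → 0 H
  atom 5: aromatic c, 3 neighbours → 0 H
  atom 6: N, bond orders sum to 1 (valence 3) → 2 H
  atom 7: aromatic c, 3 neighbours → 0 H
  atom 8: O, bond orders sum to 1 (valence 2) → 1 H
  atom 9: aromatic c, 3 neighbours → 0 H
  atom 10: C, bond orders sum to 4 (valence 4) → 0 H
  atom 11: F (halogen, monovalent) → 0 H
  atom 12: F (halogen, monovalent) → 0 H
  atom 13: F (halogen, monovalent) → 0 H
  atom 14: aromatic c, 3 neighbours → 0 H
  atom 15: C, bond orders sum to 4 (valence 4) → 0 H
  atom 16: N, bond orders sum to 1 (valence 3) → 2 H
  atom 17: O, bond orders sum to 2 (valence 2) → 0 H
Totals → C:9, H:10, F:3, N:3, O:2.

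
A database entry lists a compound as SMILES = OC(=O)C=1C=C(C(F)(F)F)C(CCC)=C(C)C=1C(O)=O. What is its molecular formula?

Walk through each heavy atom and fill implicit hydrogens from standard valence (C 4, N 3, O 2, S 2, halogen 1):
  atom 1: O, bond orders sum to 1 (valence 2) → 1 H
  atom 2: C, bond orders sum to 4 (valence 4) → 0 H
  atom 3: O, bond orders sum to 2 (valence 2) → 0 H
  atom 4: C, bond orders sum to 4 (valence 4) → 0 H
  atom 5: C, bond orders sum to 3 (valence 4) → 1 H
  atom 6: C, bond orders sum to 4 (valence 4) → 0 H
  atom 7: C, bond orders sum to 4 (valence 4) → 0 H
  atom 8: F (halogen, monovalent) → 0 H
  atom 9: F (halogen, monovalent) → 0 H
  atom 10: F (halogen, monovalent) → 0 H
  atom 11: C, bond orders sum to 4 (valence 4) → 0 H
  atom 12: C, bond orders sum to 2 (valence 4) → 2 H
  atom 13: C, bond orders sum to 2 (valence 4) → 2 H
  atom 14: C, bond orders sum to 1 (valence 4) → 3 H
  atom 15: C, bond orders sum to 4 (valence 4) → 0 H
  atom 16: C, bond orders sum to 1 (valence 4) → 3 H
  atom 17: C, bond orders sum to 4 (valence 4) → 0 H
  atom 18: C, bond orders sum to 4 (valence 4) → 0 H
  atom 19: O, bond orders sum to 1 (valence 2) → 1 H
  atom 20: O, bond orders sum to 2 (valence 2) → 0 H
Totals → C:13, H:13, F:3, O:4.
In Hill order: C13H13F3O4.

C13H13F3O4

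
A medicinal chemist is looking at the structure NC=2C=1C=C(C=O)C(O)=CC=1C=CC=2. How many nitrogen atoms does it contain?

1

Scan the SMILES for N atoms (remember two-letter symbols like Cl and Br are single atoms).
Nitrogen count: 1.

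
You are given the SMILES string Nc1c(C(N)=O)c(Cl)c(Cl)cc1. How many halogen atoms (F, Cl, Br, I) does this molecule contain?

2

Halogen atoms appear at heavy-atom positions 8, 10 (2×Cl).
Other groups present: 1 amide, 1 primary amine.
Halogen count: 2.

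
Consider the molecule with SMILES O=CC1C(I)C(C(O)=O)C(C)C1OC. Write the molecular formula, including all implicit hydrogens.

Walk through each heavy atom and fill implicit hydrogens from standard valence (C 4, N 3, O 2, S 2, halogen 1):
  atom 1: O, bond orders sum to 2 (valence 2) → 0 H
  atom 2: C, bond orders sum to 3 (valence 4) → 1 H
  atom 3: C, bond orders sum to 3 (valence 4) → 1 H
  atom 4: C, bond orders sum to 3 (valence 4) → 1 H
  atom 5: I (halogen, monovalent) → 0 H
  atom 6: C, bond orders sum to 3 (valence 4) → 1 H
  atom 7: C, bond orders sum to 4 (valence 4) → 0 H
  atom 8: O, bond orders sum to 1 (valence 2) → 1 H
  atom 9: O, bond orders sum to 2 (valence 2) → 0 H
  atom 10: C, bond orders sum to 3 (valence 4) → 1 H
  atom 11: C, bond orders sum to 1 (valence 4) → 3 H
  atom 12: C, bond orders sum to 3 (valence 4) → 1 H
  atom 13: O, bond orders sum to 2 (valence 2) → 0 H
  atom 14: C, bond orders sum to 1 (valence 4) → 3 H
Totals → C:9, H:13, I:1, O:4.

C9H13IO4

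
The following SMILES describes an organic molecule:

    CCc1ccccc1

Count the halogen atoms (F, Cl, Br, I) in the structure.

0

Scan the SMILES for the halogen motif — none present.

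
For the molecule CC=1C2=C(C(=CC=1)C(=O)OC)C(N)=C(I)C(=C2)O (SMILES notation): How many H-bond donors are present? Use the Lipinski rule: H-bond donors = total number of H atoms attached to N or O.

Donors: find every N or O and count the H atoms it carries.
  atom 9 (O): bond orders sum to 2 → 0 H
  atom 10 (O): bond orders sum to 2 → 0 H
  atom 13 (N): bond orders sum to 1 → 2 H
  atom 18 (O): bond orders sum to 1 → 1 H
Lipinski HBD = 3.

3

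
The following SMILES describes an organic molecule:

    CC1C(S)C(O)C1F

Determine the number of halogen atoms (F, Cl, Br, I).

1

Halogen atoms appear at heavy-atom position 8 (1×F).
Other groups present: 1 hydroxyl, 1 thiol.
Halogen count: 1.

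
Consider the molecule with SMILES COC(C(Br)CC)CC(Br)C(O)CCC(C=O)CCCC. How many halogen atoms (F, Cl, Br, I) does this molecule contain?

Halogen atoms appear at heavy-atom positions 5, 10 (2×Br).
Other groups present: 1 aldehyde, 1 ether, 1 hydroxyl.
Halogen count: 2.

2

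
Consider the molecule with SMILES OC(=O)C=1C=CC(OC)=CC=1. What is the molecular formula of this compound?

Walk through each heavy atom and fill implicit hydrogens from standard valence (C 4, N 3, O 2, S 2, halogen 1):
  atom 1: O, bond orders sum to 1 (valence 2) → 1 H
  atom 2: C, bond orders sum to 4 (valence 4) → 0 H
  atom 3: O, bond orders sum to 2 (valence 2) → 0 H
  atom 4: C, bond orders sum to 4 (valence 4) → 0 H
  atom 5: C, bond orders sum to 3 (valence 4) → 1 H
  atom 6: C, bond orders sum to 3 (valence 4) → 1 H
  atom 7: C, bond orders sum to 4 (valence 4) → 0 H
  atom 8: O, bond orders sum to 2 (valence 2) → 0 H
  atom 9: C, bond orders sum to 1 (valence 4) → 3 H
  atom 10: C, bond orders sum to 3 (valence 4) → 1 H
  atom 11: C, bond orders sum to 3 (valence 4) → 1 H
Totals → C:8, H:8, O:3.
In Hill order: C8H8O3.

C8H8O3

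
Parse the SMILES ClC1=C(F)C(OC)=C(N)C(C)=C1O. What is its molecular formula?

C8H9ClFNO2

Walk through each heavy atom and fill implicit hydrogens from standard valence (C 4, N 3, O 2, S 2, halogen 1):
  atom 1: Cl (halogen, monovalent) → 0 H
  atom 2: C, bond orders sum to 4 (valence 4) → 0 H
  atom 3: C, bond orders sum to 4 (valence 4) → 0 H
  atom 4: F (halogen, monovalent) → 0 H
  atom 5: C, bond orders sum to 4 (valence 4) → 0 H
  atom 6: O, bond orders sum to 2 (valence 2) → 0 H
  atom 7: C, bond orders sum to 1 (valence 4) → 3 H
  atom 8: C, bond orders sum to 4 (valence 4) → 0 H
  atom 9: N, bond orders sum to 1 (valence 3) → 2 H
  atom 10: C, bond orders sum to 4 (valence 4) → 0 H
  atom 11: C, bond orders sum to 1 (valence 4) → 3 H
  atom 12: C, bond orders sum to 4 (valence 4) → 0 H
  atom 13: O, bond orders sum to 1 (valence 2) → 1 H
Totals → C:8, H:9, Cl:1, F:1, N:1, O:2.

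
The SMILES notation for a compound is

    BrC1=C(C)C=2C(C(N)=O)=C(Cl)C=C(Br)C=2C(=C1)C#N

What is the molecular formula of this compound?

C13H7Br2ClN2O

Walk through each heavy atom and fill implicit hydrogens from standard valence (C 4, N 3, O 2, S 2, halogen 1):
  atom 1: Br (halogen, monovalent) → 0 H
  atom 2: C, bond orders sum to 4 (valence 4) → 0 H
  atom 3: C, bond orders sum to 4 (valence 4) → 0 H
  atom 4: C, bond orders sum to 1 (valence 4) → 3 H
  atom 5: C, bond orders sum to 4 (valence 4) → 0 H
  atom 6: C, bond orders sum to 4 (valence 4) → 0 H
  atom 7: C, bond orders sum to 4 (valence 4) → 0 H
  atom 8: N, bond orders sum to 1 (valence 3) → 2 H
  atom 9: O, bond orders sum to 2 (valence 2) → 0 H
  atom 10: C, bond orders sum to 4 (valence 4) → 0 H
  atom 11: Cl (halogen, monovalent) → 0 H
  atom 12: C, bond orders sum to 3 (valence 4) → 1 H
  atom 13: C, bond orders sum to 4 (valence 4) → 0 H
  atom 14: Br (halogen, monovalent) → 0 H
  atom 15: C, bond orders sum to 4 (valence 4) → 0 H
  atom 16: C, bond orders sum to 4 (valence 4) → 0 H
  atom 17: C, bond orders sum to 3 (valence 4) → 1 H
  atom 18: C, bond orders sum to 4 (valence 4) → 0 H
  atom 19: N, bond orders sum to 3 (valence 3) → 0 H
Totals → C:13, H:7, Br:2, Cl:1, N:2, O:1.
In Hill order: C13H7Br2ClN2O.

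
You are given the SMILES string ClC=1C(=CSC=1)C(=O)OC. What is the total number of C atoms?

Count every carbon token in the SMILES (each C, including those in ring-closure positions and inside branches).
Carbon count: 6.

6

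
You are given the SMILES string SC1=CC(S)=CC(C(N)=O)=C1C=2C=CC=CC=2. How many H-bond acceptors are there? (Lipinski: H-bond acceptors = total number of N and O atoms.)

2

N atoms: 1; O atoms: 1.
Lipinski HBA = 1 + 1 = 2.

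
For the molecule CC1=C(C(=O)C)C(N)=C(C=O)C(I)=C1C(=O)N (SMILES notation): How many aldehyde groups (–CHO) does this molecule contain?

1

The aldehyde motif appears at heavy-atom position 10 in the SMILES.
Other groups present: 1 amide, 1 ketone, 1 primary amine.
Aldehyde count: 1.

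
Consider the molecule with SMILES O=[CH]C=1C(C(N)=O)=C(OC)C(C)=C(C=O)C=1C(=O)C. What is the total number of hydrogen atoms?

13

Walk through each heavy atom and fill implicit hydrogens from standard valence (C 4, N 3, O 2, S 2, halogen 1):
  atom 1: O, bond orders sum to 2 (valence 2) → 0 H
  atom 2: C with explicit H count 1
  atom 3: C, bond orders sum to 4 (valence 4) → 0 H
  atom 4: C, bond orders sum to 4 (valence 4) → 0 H
  atom 5: C, bond orders sum to 4 (valence 4) → 0 H
  atom 6: N, bond orders sum to 1 (valence 3) → 2 H
  atom 7: O, bond orders sum to 2 (valence 2) → 0 H
  atom 8: C, bond orders sum to 4 (valence 4) → 0 H
  atom 9: O, bond orders sum to 2 (valence 2) → 0 H
  atom 10: C, bond orders sum to 1 (valence 4) → 3 H
  atom 11: C, bond orders sum to 4 (valence 4) → 0 H
  atom 12: C, bond orders sum to 1 (valence 4) → 3 H
  atom 13: C, bond orders sum to 4 (valence 4) → 0 H
  atom 14: C, bond orders sum to 3 (valence 4) → 1 H
  atom 15: O, bond orders sum to 2 (valence 2) → 0 H
  atom 16: C, bond orders sum to 4 (valence 4) → 0 H
  atom 17: C, bond orders sum to 4 (valence 4) → 0 H
  atom 18: O, bond orders sum to 2 (valence 2) → 0 H
  atom 19: C, bond orders sum to 1 (valence 4) → 3 H
Total hydrogens: 13.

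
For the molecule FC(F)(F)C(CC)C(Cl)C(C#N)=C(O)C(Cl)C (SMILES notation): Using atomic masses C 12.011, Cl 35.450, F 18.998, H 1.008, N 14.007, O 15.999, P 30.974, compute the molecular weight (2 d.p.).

290.11 g/mol

First, the molecular formula is C10H12Cl2F3NO (counting implicit H from valence).
  C: 10 × 12.011 = 120.110
  Cl: 2 × 35.450 = 70.900
  F: 3 × 18.998 = 56.994
  H: 12 × 1.008 = 12.096
  N: 1 × 14.007 = 14.007
  O: 1 × 15.999 = 15.999
Sum: 10×12.011 + 2×35.450 + 3×18.998 + 12×1.008 + 1×14.007 + 1×15.999 = 290.106 → 290.11 g/mol.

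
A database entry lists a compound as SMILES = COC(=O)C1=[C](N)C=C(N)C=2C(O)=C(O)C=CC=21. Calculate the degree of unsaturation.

Degree of unsaturation = (number of rings) + (number of π bonds).
Ring closures in the SMILES: 2.
π bonds: 6 double bonds (each 1 DoU) → 6 DoU from unsaturation.
Total DoU = 2 + 6 = 8.

8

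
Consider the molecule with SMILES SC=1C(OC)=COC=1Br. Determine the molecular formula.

Walk through each heavy atom and fill implicit hydrogens from standard valence (C 4, N 3, O 2, S 2, halogen 1):
  atom 1: S, bond orders sum to 1 (valence 2) → 1 H
  atom 2: C, bond orders sum to 4 (valence 4) → 0 H
  atom 3: C, bond orders sum to 4 (valence 4) → 0 H
  atom 4: O, bond orders sum to 2 (valence 2) → 0 H
  atom 5: C, bond orders sum to 1 (valence 4) → 3 H
  atom 6: C, bond orders sum to 3 (valence 4) → 1 H
  atom 7: O, bond orders sum to 2 (valence 2) → 0 H
  atom 8: C, bond orders sum to 4 (valence 4) → 0 H
  atom 9: Br (halogen, monovalent) → 0 H
Totals → C:5, H:5, Br:1, O:2, S:1.

C5H5BrO2S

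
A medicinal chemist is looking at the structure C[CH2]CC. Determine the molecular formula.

Walk through each heavy atom and fill implicit hydrogens from standard valence (C 4, N 3, O 2, S 2, halogen 1):
  atom 1: C, bond orders sum to 1 (valence 4) → 3 H
  atom 2: C with explicit H count 2
  atom 3: C, bond orders sum to 2 (valence 4) → 2 H
  atom 4: C, bond orders sum to 1 (valence 4) → 3 H
Totals → C:4, H:10.

C4H10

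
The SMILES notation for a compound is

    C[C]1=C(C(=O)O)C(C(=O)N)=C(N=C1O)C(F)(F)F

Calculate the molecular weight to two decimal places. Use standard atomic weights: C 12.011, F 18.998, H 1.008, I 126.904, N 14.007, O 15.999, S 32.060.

First, the molecular formula is C9H7F3N2O4 (counting implicit H from valence).
  C: 9 × 12.011 = 108.099
  F: 3 × 18.998 = 56.994
  H: 7 × 1.008 = 7.056
  N: 2 × 14.007 = 28.014
  O: 4 × 15.999 = 63.996
Sum: 9×12.011 + 3×18.998 + 7×1.008 + 2×14.007 + 4×15.999 = 264.159 → 264.16 g/mol.

264.16 g/mol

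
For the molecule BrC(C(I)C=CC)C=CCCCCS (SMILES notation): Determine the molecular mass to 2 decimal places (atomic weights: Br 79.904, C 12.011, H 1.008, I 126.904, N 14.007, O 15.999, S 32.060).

First, the molecular formula is C11H18BrIS (counting implicit H from valence).
  Br: 1 × 79.904 = 79.904
  C: 11 × 12.011 = 132.121
  H: 18 × 1.008 = 18.144
  I: 1 × 126.904 = 126.904
  S: 1 × 32.060 = 32.060
Sum: 1×79.904 + 11×12.011 + 18×1.008 + 1×126.904 + 1×32.060 = 389.133 → 389.13 g/mol.

389.13 g/mol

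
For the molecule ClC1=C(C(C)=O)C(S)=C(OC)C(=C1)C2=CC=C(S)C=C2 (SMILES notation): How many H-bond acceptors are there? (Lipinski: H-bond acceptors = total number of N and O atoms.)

2

N atoms: 0; O atoms: 2.
Lipinski HBA = 0 + 2 = 2.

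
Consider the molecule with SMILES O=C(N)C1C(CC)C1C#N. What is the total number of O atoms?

1

Scan the SMILES for O atoms (remember two-letter symbols like Cl and Br are single atoms).
Oxygen count: 1.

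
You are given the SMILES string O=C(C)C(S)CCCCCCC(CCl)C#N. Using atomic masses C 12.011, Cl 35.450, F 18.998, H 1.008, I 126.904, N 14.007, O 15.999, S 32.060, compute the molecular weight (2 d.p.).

First, the molecular formula is C12H20ClNOS (counting implicit H from valence).
  C: 12 × 12.011 = 144.132
  Cl: 1 × 35.450 = 35.450
  H: 20 × 1.008 = 20.160
  N: 1 × 14.007 = 14.007
  O: 1 × 15.999 = 15.999
  S: 1 × 32.060 = 32.060
Sum: 12×12.011 + 1×35.450 + 20×1.008 + 1×14.007 + 1×15.999 + 1×32.060 = 261.808 → 261.81 g/mol.

261.81 g/mol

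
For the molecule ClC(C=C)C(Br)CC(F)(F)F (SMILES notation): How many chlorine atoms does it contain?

1

Scan the SMILES for Cl atoms (remember two-letter symbols like Cl and Br are single atoms).
Chlorine count: 1.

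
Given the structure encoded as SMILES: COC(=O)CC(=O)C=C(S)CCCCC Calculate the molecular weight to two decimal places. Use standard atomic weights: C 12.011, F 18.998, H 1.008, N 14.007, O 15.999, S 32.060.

230.32 g/mol

First, the molecular formula is C11H18O3S (counting implicit H from valence).
  C: 11 × 12.011 = 132.121
  H: 18 × 1.008 = 18.144
  O: 3 × 15.999 = 47.997
  S: 1 × 32.060 = 32.060
Sum: 11×12.011 + 18×1.008 + 3×15.999 + 1×32.060 = 230.322 → 230.32 g/mol.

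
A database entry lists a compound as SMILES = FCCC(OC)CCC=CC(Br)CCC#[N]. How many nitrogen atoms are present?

Scan the SMILES for N atoms (remember two-letter symbols like Cl and Br are single atoms).
Nitrogen count: 1.

1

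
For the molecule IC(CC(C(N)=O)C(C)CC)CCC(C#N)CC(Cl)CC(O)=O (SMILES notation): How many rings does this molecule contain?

0

In SMILES, each pair of matching ring-closure digits denotes one ring-closing bond; the number of such bonds equals the number of independent rings.
Ring-closure bonds here: 0.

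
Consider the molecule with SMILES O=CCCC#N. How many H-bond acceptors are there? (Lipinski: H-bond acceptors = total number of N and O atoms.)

2

N atoms: 1; O atoms: 1.
Lipinski HBA = 1 + 1 = 2.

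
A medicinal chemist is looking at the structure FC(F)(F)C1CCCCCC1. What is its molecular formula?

Walk through each heavy atom and fill implicit hydrogens from standard valence (C 4, N 3, O 2, S 2, halogen 1):
  atom 1: F (halogen, monovalent) → 0 H
  atom 2: C, bond orders sum to 4 (valence 4) → 0 H
  atom 3: F (halogen, monovalent) → 0 H
  atom 4: F (halogen, monovalent) → 0 H
  atom 5: C, bond orders sum to 3 (valence 4) → 1 H
  atom 6: C, bond orders sum to 2 (valence 4) → 2 H
  atom 7: C, bond orders sum to 2 (valence 4) → 2 H
  atom 8: C, bond orders sum to 2 (valence 4) → 2 H
  atom 9: C, bond orders sum to 2 (valence 4) → 2 H
  atom 10: C, bond orders sum to 2 (valence 4) → 2 H
  atom 11: C, bond orders sum to 2 (valence 4) → 2 H
Totals → C:8, H:13, F:3.

C8H13F3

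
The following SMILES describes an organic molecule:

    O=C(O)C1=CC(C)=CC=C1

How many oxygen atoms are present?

2

Scan the SMILES for O atoms (remember two-letter symbols like Cl and Br are single atoms).
Oxygen count: 2.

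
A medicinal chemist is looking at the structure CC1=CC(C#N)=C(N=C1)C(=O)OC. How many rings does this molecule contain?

1

In SMILES, each pair of matching ring-closure digits denotes one ring-closing bond; the number of such bonds equals the number of independent rings.
Ring-closure bonds here: 1.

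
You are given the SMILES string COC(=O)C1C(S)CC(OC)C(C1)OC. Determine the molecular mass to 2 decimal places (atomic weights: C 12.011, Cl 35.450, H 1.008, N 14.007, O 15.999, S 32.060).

First, the molecular formula is C10H18O4S (counting implicit H from valence).
  C: 10 × 12.011 = 120.110
  H: 18 × 1.008 = 18.144
  O: 4 × 15.999 = 63.996
  S: 1 × 32.060 = 32.060
Sum: 10×12.011 + 18×1.008 + 4×15.999 + 1×32.060 = 234.310 → 234.31 g/mol.

234.31 g/mol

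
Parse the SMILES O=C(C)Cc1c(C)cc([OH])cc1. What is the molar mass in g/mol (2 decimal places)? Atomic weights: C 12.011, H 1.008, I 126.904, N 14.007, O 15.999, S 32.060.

164.20 g/mol

First, the molecular formula is C10H12O2 (counting implicit H from valence).
  C: 10 × 12.011 = 120.110
  H: 12 × 1.008 = 12.096
  O: 2 × 15.999 = 31.998
Sum: 10×12.011 + 12×1.008 + 2×15.999 = 164.204 → 164.20 g/mol.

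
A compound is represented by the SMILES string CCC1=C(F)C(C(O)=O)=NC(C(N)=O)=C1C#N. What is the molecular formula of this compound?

Walk through each heavy atom and fill implicit hydrogens from standard valence (C 4, N 3, O 2, S 2, halogen 1):
  atom 1: C, bond orders sum to 1 (valence 4) → 3 H
  atom 2: C, bond orders sum to 2 (valence 4) → 2 H
  atom 3: C, bond orders sum to 4 (valence 4) → 0 H
  atom 4: C, bond orders sum to 4 (valence 4) → 0 H
  atom 5: F (halogen, monovalent) → 0 H
  atom 6: C, bond orders sum to 4 (valence 4) → 0 H
  atom 7: C, bond orders sum to 4 (valence 4) → 0 H
  atom 8: O, bond orders sum to 1 (valence 2) → 1 H
  atom 9: O, bond orders sum to 2 (valence 2) → 0 H
  atom 10: N, bond orders sum to 3 (valence 3) → 0 H
  atom 11: C, bond orders sum to 4 (valence 4) → 0 H
  atom 12: C, bond orders sum to 4 (valence 4) → 0 H
  atom 13: N, bond orders sum to 1 (valence 3) → 2 H
  atom 14: O, bond orders sum to 2 (valence 2) → 0 H
  atom 15: C, bond orders sum to 4 (valence 4) → 0 H
  atom 16: C, bond orders sum to 4 (valence 4) → 0 H
  atom 17: N, bond orders sum to 3 (valence 3) → 0 H
Totals → C:10, H:8, F:1, N:3, O:3.

C10H8FN3O3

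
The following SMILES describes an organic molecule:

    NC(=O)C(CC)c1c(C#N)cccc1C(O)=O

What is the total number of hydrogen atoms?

Walk through each heavy atom and fill implicit hydrogens from standard valence (C 4, N 3, O 2, S 2, halogen 1); for lowercase aromatic atoms, an aromatic c carries 1 H when it has two neighbours and 0 H with three, and aromatic n carries 0 H:
  atom 1: N, bond orders sum to 1 (valence 3) → 2 H
  atom 2: C, bond orders sum to 4 (valence 4) → 0 H
  atom 3: O, bond orders sum to 2 (valence 2) → 0 H
  atom 4: C, bond orders sum to 3 (valence 4) → 1 H
  atom 5: C, bond orders sum to 2 (valence 4) → 2 H
  atom 6: C, bond orders sum to 1 (valence 4) → 3 H
  atom 7: aromatic c, 3 neighbours → 0 H
  atom 8: aromatic c, 3 neighbours → 0 H
  atom 9: C, bond orders sum to 4 (valence 4) → 0 H
  atom 10: N, bond orders sum to 3 (valence 3) → 0 H
  atom 11: aromatic c, 2 neighbours → 1 H
  atom 12: aromatic c, 2 neighbours → 1 H
  atom 13: aromatic c, 2 neighbours → 1 H
  atom 14: aromatic c, 3 neighbours → 0 H
  atom 15: C, bond orders sum to 4 (valence 4) → 0 H
  atom 16: O, bond orders sum to 1 (valence 2) → 1 H
  atom 17: O, bond orders sum to 2 (valence 2) → 0 H
Total hydrogens: 12.

12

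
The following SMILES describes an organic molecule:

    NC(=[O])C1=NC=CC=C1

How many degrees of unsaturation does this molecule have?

Molecular formula: C6H6N2O.
DoU = (2C + 2 + N − H − X) / 2, where X is the halogen count and O/S are ignored.
    = (2·6 + 2 + 2 − 6 − 0) / 2 = 10 / 2 = 5.

5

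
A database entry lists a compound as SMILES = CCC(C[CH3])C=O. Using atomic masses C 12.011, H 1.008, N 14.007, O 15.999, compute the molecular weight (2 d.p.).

First, the molecular formula is C6H12O (counting implicit H from valence).
  C: 6 × 12.011 = 72.066
  H: 12 × 1.008 = 12.096
  O: 1 × 15.999 = 15.999
Sum: 6×12.011 + 12×1.008 + 1×15.999 = 100.161 → 100.16 g/mol.

100.16 g/mol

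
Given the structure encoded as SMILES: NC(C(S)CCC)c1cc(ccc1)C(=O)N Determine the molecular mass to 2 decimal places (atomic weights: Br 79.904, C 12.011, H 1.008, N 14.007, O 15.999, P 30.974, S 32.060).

First, the molecular formula is C12H18N2OS (counting implicit H from valence).
  C: 12 × 12.011 = 144.132
  H: 18 × 1.008 = 18.144
  N: 2 × 14.007 = 28.014
  O: 1 × 15.999 = 15.999
  S: 1 × 32.060 = 32.060
Sum: 12×12.011 + 18×1.008 + 2×14.007 + 1×15.999 + 1×32.060 = 238.349 → 238.35 g/mol.

238.35 g/mol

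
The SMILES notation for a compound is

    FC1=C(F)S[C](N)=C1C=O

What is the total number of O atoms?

1

Scan the SMILES for O atoms (remember two-letter symbols like Cl and Br are single atoms).
Oxygen count: 1.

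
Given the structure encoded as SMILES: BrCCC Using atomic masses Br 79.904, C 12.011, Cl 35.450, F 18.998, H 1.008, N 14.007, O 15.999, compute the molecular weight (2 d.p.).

122.99 g/mol

First, the molecular formula is C3H7Br (counting implicit H from valence).
  Br: 1 × 79.904 = 79.904
  C: 3 × 12.011 = 36.033
  H: 7 × 1.008 = 7.056
Sum: 1×79.904 + 3×12.011 + 7×1.008 = 122.993 → 122.99 g/mol.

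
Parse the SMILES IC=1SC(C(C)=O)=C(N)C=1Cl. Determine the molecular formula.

C6H5ClINOS

Walk through each heavy atom and fill implicit hydrogens from standard valence (C 4, N 3, O 2, S 2, halogen 1):
  atom 1: I (halogen, monovalent) → 0 H
  atom 2: C, bond orders sum to 4 (valence 4) → 0 H
  atom 3: S, bond orders sum to 2 (valence 2) → 0 H
  atom 4: C, bond orders sum to 4 (valence 4) → 0 H
  atom 5: C, bond orders sum to 4 (valence 4) → 0 H
  atom 6: C, bond orders sum to 1 (valence 4) → 3 H
  atom 7: O, bond orders sum to 2 (valence 2) → 0 H
  atom 8: C, bond orders sum to 4 (valence 4) → 0 H
  atom 9: N, bond orders sum to 1 (valence 3) → 2 H
  atom 10: C, bond orders sum to 4 (valence 4) → 0 H
  atom 11: Cl (halogen, monovalent) → 0 H
Totals → C:6, H:5, Cl:1, I:1, N:1, O:1, S:1.
In Hill order: C6H5ClINOS.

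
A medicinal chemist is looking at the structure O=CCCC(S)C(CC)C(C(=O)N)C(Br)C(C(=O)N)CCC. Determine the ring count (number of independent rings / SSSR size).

In SMILES, each pair of matching ring-closure digits denotes one ring-closing bond; the number of such bonds equals the number of independent rings.
Ring-closure bonds here: 0.

0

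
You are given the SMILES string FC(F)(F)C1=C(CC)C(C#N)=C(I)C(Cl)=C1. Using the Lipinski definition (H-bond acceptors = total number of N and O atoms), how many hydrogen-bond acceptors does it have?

N atoms: 1; O atoms: 0.
Lipinski HBA = 1 + 0 = 1.

1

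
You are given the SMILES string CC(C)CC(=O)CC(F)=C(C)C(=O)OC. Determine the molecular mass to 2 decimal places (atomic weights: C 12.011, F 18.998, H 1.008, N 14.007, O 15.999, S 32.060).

216.25 g/mol

First, the molecular formula is C11H17FO3 (counting implicit H from valence).
  C: 11 × 12.011 = 132.121
  F: 1 × 18.998 = 18.998
  H: 17 × 1.008 = 17.136
  O: 3 × 15.999 = 47.997
Sum: 11×12.011 + 1×18.998 + 17×1.008 + 3×15.999 = 216.252 → 216.25 g/mol.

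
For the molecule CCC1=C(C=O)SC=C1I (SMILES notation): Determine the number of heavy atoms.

10

Every atom symbol written in the SMILES (organic subset) is one heavy atom; implicit H are not written.
Heavy atoms by element → C:7, I:1, O:1, S:1.
Total: 10.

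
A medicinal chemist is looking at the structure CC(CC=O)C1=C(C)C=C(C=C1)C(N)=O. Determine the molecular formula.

C12H15NO2

Walk through each heavy atom and fill implicit hydrogens from standard valence (C 4, N 3, O 2, S 2, halogen 1):
  atom 1: C, bond orders sum to 1 (valence 4) → 3 H
  atom 2: C, bond orders sum to 3 (valence 4) → 1 H
  atom 3: C, bond orders sum to 2 (valence 4) → 2 H
  atom 4: C, bond orders sum to 3 (valence 4) → 1 H
  atom 5: O, bond orders sum to 2 (valence 2) → 0 H
  atom 6: C, bond orders sum to 4 (valence 4) → 0 H
  atom 7: C, bond orders sum to 4 (valence 4) → 0 H
  atom 8: C, bond orders sum to 1 (valence 4) → 3 H
  atom 9: C, bond orders sum to 3 (valence 4) → 1 H
  atom 10: C, bond orders sum to 4 (valence 4) → 0 H
  atom 11: C, bond orders sum to 3 (valence 4) → 1 H
  atom 12: C, bond orders sum to 3 (valence 4) → 1 H
  atom 13: C, bond orders sum to 4 (valence 4) → 0 H
  atom 14: N, bond orders sum to 1 (valence 3) → 2 H
  atom 15: O, bond orders sum to 2 (valence 2) → 0 H
Totals → C:12, H:15, N:1, O:2.
In Hill order: C12H15NO2.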